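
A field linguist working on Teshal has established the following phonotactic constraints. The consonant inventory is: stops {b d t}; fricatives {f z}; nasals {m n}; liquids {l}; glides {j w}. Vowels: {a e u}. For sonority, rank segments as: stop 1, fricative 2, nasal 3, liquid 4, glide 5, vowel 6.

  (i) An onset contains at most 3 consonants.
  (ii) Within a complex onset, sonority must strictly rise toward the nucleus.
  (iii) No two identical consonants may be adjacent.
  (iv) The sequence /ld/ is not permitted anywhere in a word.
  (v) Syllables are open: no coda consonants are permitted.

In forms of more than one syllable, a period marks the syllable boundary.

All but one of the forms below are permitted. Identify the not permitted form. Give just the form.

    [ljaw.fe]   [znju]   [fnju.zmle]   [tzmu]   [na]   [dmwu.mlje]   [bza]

[ljaw.fe] — violates constraint (v): syllable 1 coda /w/ has 1 consonant (> 0) → not permitted
[znju] — σ1 onset /znj/ (2→3→5 rises), coda /∅/ ok → permitted
[fnju.zmle] — σ1 onset /fnj/ (2→3→5 rises), coda /∅/ ok; σ2 onset /zml/ (2→3→4 rises), coda /∅/ ok → permitted
[tzmu] — σ1 onset /tzm/ (1→2→3 rises), coda /∅/ ok → permitted
[na] — σ1 onset /n/, coda /∅/ ok → permitted
[dmwu.mlje] — σ1 onset /dmw/ (1→3→5 rises), coda /∅/ ok; σ2 onset /mlj/ (3→4→5 rises), coda /∅/ ok → permitted
[bza] — σ1 onset /bz/ (1→2 rises), coda /∅/ ok → permitted

[ljaw.fe]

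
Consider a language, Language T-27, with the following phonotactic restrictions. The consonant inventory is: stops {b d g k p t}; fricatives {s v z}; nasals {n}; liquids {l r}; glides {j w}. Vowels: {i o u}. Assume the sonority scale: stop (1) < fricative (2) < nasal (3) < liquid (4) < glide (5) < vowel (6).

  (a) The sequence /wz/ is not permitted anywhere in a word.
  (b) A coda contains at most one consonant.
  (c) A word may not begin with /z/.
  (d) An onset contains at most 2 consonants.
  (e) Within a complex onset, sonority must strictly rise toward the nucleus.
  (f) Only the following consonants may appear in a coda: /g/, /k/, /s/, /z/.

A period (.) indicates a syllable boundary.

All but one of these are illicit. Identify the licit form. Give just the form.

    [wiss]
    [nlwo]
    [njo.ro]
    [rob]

[njo.ro]

[wiss] — violates constraint (b): syllable 1 coda /ss/ has 2 consonants (> 1) → illicit
[nlwo] — violates constraint (d): syllable 1 onset /nlw/ has 3 consonants (> 2) → illicit
[njo.ro] — σ1 onset /nj/ (3→5 rises), coda /∅/ ok; σ2 onset /r/, coda /∅/ ok → licit
[rob] — violates constraint (f): syllable 1 coda contains /b/, which is not a licensed coda consonant → illicit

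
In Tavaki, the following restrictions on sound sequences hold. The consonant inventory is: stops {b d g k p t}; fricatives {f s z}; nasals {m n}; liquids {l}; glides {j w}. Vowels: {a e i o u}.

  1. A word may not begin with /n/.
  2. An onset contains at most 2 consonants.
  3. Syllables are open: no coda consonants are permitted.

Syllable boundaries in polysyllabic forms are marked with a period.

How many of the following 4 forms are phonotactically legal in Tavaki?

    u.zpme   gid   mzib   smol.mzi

0

u.zpme — violates constraint 2: syllable 2 onset /zpm/ has 3 consonants (> 2) → phonotactically illegal
gid — violates constraint 3: syllable 1 coda /d/ has 1 consonant (> 0) → phonotactically illegal
mzib — violates constraint 3: syllable 1 coda /b/ has 1 consonant (> 0) → phonotactically illegal
smol.mzi — violates constraint 3: syllable 1 coda /l/ has 1 consonant (> 0) → phonotactically illegal
No form is phonotactically legal → 0.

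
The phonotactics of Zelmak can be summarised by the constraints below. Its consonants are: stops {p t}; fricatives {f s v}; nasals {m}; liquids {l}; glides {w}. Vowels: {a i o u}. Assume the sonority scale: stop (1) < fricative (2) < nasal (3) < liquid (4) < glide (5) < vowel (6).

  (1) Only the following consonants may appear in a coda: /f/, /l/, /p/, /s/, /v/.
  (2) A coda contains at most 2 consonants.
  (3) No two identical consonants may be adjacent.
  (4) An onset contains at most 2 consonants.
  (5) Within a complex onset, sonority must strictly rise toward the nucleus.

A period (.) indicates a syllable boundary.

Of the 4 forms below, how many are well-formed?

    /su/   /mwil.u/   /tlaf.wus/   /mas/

/su/ — σ1 onset /s/, coda /∅/ ok → well-formed
/mwil.u/ — σ1 onset /mw/ (3→5 rises), coda /l/ ok; σ2 onset /∅/, coda /∅/ ok → well-formed
/tlaf.wus/ — σ1 onset /tl/ (1→4 rises), coda /f/ ok; σ2 onset /w/, coda /s/ ok → well-formed
/mas/ — σ1 onset /m/, coda /s/ ok → well-formed
Well-formed: /su/, /mwil.u/, /tlaf.wus/, /mas/ → 4.

4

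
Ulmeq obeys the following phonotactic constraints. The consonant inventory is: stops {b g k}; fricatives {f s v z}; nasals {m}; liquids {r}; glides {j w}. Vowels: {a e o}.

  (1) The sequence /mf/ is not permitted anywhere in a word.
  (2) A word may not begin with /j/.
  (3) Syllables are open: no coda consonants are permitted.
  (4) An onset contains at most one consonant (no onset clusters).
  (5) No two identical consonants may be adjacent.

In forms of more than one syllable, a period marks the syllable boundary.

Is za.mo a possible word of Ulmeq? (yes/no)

yes

za.mo — σ1 onset /z/, coda /∅/ ok; σ2 onset /m/, coda /∅/ ok → permitted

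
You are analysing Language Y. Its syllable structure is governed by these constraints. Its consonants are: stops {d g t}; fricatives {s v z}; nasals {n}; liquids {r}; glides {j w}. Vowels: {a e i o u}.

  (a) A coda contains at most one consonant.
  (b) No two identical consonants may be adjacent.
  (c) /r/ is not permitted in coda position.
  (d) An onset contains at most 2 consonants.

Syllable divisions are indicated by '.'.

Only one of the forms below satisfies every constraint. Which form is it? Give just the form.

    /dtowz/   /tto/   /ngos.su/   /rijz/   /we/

/dtowz/ — violates constraint (a): syllable 1 coda /wz/ has 2 consonants (> 1) → not permitted
/tto/ — violates constraint (b): adjacent identical consonants /tt/ → not permitted
/ngos.su/ — violates constraint (b): adjacent identical consonants /ss/ → not permitted
/rijz/ — violates constraint (a): syllable 1 coda /jz/ has 2 consonants (> 1) → not permitted
/we/ — σ1 onset /w/, coda /∅/ ok → permitted

/we/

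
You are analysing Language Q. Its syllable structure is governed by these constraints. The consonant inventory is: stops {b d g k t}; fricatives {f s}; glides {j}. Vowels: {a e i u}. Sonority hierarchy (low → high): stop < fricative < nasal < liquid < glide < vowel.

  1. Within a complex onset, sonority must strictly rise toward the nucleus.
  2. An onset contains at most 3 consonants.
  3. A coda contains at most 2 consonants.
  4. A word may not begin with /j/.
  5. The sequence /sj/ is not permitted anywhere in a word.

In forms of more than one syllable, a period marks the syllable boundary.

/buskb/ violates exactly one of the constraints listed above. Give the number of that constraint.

/buskb/: syllable 1 coda /skb/ has 3 consonants (> 2).
This is a violation of constraint 3: "A coda contains at most 2 consonants."
The remaining constraints (1, 2, 4, 5) are satisfied.

3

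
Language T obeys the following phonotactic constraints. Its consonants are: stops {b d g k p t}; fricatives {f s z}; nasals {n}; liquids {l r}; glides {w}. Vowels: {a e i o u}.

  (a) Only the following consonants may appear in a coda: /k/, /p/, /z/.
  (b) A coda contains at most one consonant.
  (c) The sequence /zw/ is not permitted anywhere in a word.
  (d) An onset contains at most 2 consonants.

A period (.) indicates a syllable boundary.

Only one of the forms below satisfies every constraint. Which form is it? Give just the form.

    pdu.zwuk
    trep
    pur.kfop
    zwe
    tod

trep

pdu.zwuk — violates constraint (c): contains banned sequence /zw/ → not permitted
trep — σ1 onset /tr/ (2C), coda /p/ ok → permitted
pur.kfop — violates constraint (a): syllable 1 coda contains /r/, which is not a licensed coda consonant → not permitted
zwe — violates constraint (c): contains banned sequence /zw/ → not permitted
tod — violates constraint (a): syllable 1 coda contains /d/, which is not a licensed coda consonant → not permitted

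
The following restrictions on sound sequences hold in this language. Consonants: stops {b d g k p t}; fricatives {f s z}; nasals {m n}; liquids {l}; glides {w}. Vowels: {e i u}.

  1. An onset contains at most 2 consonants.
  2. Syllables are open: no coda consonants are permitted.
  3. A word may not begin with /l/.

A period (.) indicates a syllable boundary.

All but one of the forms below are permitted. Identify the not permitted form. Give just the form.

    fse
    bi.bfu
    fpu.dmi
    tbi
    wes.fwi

fse — σ1 onset /fs/ (2C), coda /∅/ ok → permitted
bi.bfu — σ1 onset /b/, coda /∅/ ok; σ2 onset /bf/ (2C), coda /∅/ ok → permitted
fpu.dmi — σ1 onset /fp/ (2C), coda /∅/ ok; σ2 onset /dm/ (2C), coda /∅/ ok → permitted
tbi — σ1 onset /tb/ (2C), coda /∅/ ok → permitted
wes.fwi — violates constraint 2: syllable 1 coda /s/ has 1 consonant (> 0) → not permitted

wes.fwi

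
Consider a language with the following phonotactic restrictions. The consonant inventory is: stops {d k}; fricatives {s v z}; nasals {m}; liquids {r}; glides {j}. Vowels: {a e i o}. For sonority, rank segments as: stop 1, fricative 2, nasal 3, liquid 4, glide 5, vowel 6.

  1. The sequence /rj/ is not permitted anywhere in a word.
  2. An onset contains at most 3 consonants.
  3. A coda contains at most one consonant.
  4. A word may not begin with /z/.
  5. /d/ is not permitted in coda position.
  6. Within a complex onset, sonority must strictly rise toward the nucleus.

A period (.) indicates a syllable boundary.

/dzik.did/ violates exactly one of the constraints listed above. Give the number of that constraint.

5

/dzik.did/: syllable 2 coda contains /d/.
This is a violation of constraint 5: "/d/ is not permitted in coda position."
The remaining constraints (1, 2, 3, 4, 6) are satisfied.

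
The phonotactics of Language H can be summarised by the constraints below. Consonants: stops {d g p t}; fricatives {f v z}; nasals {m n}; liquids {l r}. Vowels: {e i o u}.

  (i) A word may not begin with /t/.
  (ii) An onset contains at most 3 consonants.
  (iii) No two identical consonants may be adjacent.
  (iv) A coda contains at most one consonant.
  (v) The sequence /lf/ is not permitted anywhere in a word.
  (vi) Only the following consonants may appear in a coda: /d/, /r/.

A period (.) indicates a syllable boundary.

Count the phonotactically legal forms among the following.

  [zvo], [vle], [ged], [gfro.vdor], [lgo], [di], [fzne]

7

[zvo] — σ1 onset /zv/ (2C), coda /∅/ ok → phonotactically legal
[vle] — σ1 onset /vl/ (2C), coda /∅/ ok → phonotactically legal
[ged] — σ1 onset /g/, coda /d/ ok → phonotactically legal
[gfro.vdor] — σ1 onset /gfr/ (3C), coda /∅/ ok; σ2 onset /vd/ (2C), coda /r/ ok → phonotactically legal
[lgo] — σ1 onset /lg/ (2C), coda /∅/ ok → phonotactically legal
[di] — σ1 onset /d/, coda /∅/ ok → phonotactically legal
[fzne] — σ1 onset /fzn/ (3C), coda /∅/ ok → phonotactically legal
Phonotactically legal: [zvo], [vle], [ged], [gfro.vdor], [lgo], [di], [fzne] → 7.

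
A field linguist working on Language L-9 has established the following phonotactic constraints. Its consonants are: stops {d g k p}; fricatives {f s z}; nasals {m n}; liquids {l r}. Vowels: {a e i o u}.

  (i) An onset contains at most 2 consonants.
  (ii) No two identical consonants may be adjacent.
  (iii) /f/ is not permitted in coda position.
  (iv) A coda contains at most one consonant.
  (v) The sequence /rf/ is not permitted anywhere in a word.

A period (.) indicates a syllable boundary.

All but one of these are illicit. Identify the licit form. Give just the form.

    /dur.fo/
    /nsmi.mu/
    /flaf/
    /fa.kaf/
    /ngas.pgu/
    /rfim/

/dur.fo/ — violates constraint (v): contains banned sequence /rf/ → illicit
/nsmi.mu/ — violates constraint (i): syllable 1 onset /nsm/ has 3 consonants (> 2) → illicit
/flaf/ — violates constraint (iii): syllable 1 coda contains /f/ → illicit
/fa.kaf/ — violates constraint (iii): syllable 2 coda contains /f/ → illicit
/ngas.pgu/ — σ1 onset /ng/ (2C), coda /s/ ok; σ2 onset /pg/ (2C), coda /∅/ ok → licit
/rfim/ — violates constraint (v): contains banned sequence /rf/ → illicit

/ngas.pgu/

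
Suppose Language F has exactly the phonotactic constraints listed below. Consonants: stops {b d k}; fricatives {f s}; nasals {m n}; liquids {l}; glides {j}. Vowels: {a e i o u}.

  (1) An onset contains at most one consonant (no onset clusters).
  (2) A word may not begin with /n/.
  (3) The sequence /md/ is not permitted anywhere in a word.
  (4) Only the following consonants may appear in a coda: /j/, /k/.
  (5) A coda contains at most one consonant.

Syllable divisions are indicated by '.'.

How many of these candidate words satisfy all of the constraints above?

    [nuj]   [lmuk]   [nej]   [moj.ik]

[nuj] — violates constraint 2: word begins with /n/ → ill-formed
[lmuk] — violates constraint 1: syllable 1 onset /lm/ has 2 consonants (> 1) → ill-formed
[nej] — violates constraint 2: word begins with /n/ → ill-formed
[moj.ik] — σ1 onset /m/, coda /j/ ok; σ2 onset /∅/, coda /k/ ok → well-formed
Well-formed: [moj.ik] → 1.

1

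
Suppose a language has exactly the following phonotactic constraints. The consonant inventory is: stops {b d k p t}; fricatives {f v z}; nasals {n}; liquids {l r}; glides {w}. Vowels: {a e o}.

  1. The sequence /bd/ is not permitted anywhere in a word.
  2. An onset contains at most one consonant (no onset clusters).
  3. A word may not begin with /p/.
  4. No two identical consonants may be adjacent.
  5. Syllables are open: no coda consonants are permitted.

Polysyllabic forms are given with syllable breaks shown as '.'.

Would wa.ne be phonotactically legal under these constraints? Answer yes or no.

yes

wa.ne — σ1 onset /w/, coda /∅/ ok; σ2 onset /n/, coda /∅/ ok → phonotactically legal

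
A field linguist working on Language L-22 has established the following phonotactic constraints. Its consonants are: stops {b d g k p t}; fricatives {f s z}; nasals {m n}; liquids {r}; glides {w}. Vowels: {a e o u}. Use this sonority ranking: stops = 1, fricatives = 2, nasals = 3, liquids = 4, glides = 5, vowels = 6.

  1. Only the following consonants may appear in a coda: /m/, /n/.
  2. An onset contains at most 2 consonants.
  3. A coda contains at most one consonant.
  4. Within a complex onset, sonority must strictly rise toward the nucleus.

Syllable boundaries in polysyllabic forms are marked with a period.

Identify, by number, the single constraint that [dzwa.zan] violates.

2

[dzwa.zan]: syllable 1 onset /dzw/ has 3 consonants (> 2).
This is a violation of constraint 2: "An onset contains at most 2 consonants."
The remaining constraints (1, 3, 4) are satisfied.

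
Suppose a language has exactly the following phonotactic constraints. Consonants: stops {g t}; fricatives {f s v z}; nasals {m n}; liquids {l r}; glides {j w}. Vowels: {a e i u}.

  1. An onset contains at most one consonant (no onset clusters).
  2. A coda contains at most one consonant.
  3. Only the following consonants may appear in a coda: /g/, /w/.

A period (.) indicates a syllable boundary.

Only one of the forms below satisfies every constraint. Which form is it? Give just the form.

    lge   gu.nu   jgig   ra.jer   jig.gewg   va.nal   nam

lge — violates constraint 1: syllable 1 onset /lg/ has 2 consonants (> 1) → ill-formed
gu.nu — σ1 onset /g/, coda /∅/ ok; σ2 onset /n/, coda /∅/ ok → well-formed
jgig — violates constraint 1: syllable 1 onset /jg/ has 2 consonants (> 1) → ill-formed
ra.jer — violates constraint 3: syllable 2 coda contains /r/, which is not a licensed coda consonant → ill-formed
jig.gewg — violates constraint 2: syllable 2 coda /wg/ has 2 consonants (> 1) → ill-formed
va.nal — violates constraint 3: syllable 2 coda contains /l/, which is not a licensed coda consonant → ill-formed
nam — violates constraint 3: syllable 1 coda contains /m/, which is not a licensed coda consonant → ill-formed

gu.nu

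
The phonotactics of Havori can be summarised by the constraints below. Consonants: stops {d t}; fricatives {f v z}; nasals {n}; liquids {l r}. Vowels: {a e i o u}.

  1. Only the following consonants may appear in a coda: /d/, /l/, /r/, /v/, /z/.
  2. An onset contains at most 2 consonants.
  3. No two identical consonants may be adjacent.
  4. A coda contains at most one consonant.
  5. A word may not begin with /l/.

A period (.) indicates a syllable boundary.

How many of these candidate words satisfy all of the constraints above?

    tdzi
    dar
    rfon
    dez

2

tdzi — violates constraint 2: syllable 1 onset /tdz/ has 3 consonants (> 2) → ill-formed
dar — σ1 onset /d/, coda /r/ ok → well-formed
rfon — violates constraint 1: syllable 1 coda contains /n/, which is not a licensed coda consonant → ill-formed
dez — σ1 onset /d/, coda /z/ ok → well-formed
Well-formed: dar, dez → 2.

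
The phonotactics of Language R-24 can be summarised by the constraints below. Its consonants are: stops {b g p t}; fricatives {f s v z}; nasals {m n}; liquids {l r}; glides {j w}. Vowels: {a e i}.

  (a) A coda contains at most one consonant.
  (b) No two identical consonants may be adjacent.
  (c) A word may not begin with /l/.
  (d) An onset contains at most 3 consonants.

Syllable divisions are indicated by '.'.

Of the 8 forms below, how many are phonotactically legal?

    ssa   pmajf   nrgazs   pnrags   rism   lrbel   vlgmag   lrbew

0

ssa — violates constraint (b): adjacent identical consonants /ss/ → phonotactically illegal
pmajf — violates constraint (a): syllable 1 coda /jf/ has 2 consonants (> 1) → phonotactically illegal
nrgazs — violates constraint (a): syllable 1 coda /zs/ has 2 consonants (> 1) → phonotactically illegal
pnrags — violates constraint (a): syllable 1 coda /gs/ has 2 consonants (> 1) → phonotactically illegal
rism — violates constraint (a): syllable 1 coda /sm/ has 2 consonants (> 1) → phonotactically illegal
lrbel — violates constraint (c): word begins with /l/ → phonotactically illegal
vlgmag — violates constraint (d): syllable 1 onset /vlgm/ has 4 consonants (> 3) → phonotactically illegal
lrbew — violates constraint (c): word begins with /l/ → phonotactically illegal
No form is phonotactically legal → 0.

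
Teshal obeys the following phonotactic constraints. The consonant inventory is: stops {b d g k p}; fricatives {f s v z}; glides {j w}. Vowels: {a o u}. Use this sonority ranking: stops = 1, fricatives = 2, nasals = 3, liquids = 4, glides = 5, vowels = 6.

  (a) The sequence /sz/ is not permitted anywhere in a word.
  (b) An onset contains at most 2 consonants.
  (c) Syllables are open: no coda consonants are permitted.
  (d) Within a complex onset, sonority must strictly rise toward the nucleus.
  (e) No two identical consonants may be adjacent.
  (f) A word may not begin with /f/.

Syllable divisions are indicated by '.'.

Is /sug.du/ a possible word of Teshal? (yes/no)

no

/sug.du/ — violates constraint (c): syllable 1 coda /g/ has 1 consonant (> 0) → illicit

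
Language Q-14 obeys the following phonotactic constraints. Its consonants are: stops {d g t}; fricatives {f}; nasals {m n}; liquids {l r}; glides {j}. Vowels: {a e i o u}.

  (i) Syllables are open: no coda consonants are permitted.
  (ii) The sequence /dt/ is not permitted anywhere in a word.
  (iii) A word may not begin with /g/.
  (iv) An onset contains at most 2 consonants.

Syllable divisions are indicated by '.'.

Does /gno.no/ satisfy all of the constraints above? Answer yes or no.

no

/gno.no/ — violates constraint (iii): word begins with /g/ → phonotactically illegal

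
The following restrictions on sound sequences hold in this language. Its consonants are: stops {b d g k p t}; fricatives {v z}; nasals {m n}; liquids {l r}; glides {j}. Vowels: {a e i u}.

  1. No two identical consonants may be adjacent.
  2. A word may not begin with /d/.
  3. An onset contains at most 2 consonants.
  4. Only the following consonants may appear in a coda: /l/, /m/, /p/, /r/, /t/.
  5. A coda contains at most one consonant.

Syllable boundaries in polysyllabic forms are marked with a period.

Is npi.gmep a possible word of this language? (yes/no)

npi.gmep — σ1 onset /np/ (2C), coda /∅/ ok; σ2 onset /gm/ (2C), coda /p/ ok → well-formed

yes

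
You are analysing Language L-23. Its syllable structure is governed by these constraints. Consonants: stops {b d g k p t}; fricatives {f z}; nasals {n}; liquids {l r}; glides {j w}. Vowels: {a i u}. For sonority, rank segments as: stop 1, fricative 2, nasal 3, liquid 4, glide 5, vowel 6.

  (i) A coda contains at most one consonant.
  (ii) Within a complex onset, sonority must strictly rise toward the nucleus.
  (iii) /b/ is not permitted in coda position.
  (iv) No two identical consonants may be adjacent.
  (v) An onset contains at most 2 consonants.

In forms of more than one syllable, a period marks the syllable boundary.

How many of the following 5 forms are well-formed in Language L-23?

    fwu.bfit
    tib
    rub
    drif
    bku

2

fwu.bfit — σ1 onset /fw/ (2→5 rises), coda /∅/ ok; σ2 onset /bf/ (1→2 rises), coda /t/ ok → well-formed
tib — violates constraint (iii): syllable 1 coda contains /b/ → ill-formed
rub — violates constraint (iii): syllable 1 coda contains /b/ → ill-formed
drif — σ1 onset /dr/ (1→4 rises), coda /f/ ok → well-formed
bku — violates constraint (ii): syllable 1 onset /bk/: /b/ (stop, 1) → /k/ (stop, 1) does not rise → ill-formed
Well-formed: fwu.bfit, drif → 2.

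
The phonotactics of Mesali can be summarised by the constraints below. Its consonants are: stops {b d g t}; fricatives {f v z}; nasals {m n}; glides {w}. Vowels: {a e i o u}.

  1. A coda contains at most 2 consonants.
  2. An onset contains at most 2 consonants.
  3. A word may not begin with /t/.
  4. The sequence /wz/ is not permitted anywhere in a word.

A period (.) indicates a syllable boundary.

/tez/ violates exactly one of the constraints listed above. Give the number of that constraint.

/tez/: word begins with /t/.
This is a violation of constraint 3: "A word may not begin with /t/."
The remaining constraints (1, 2, 4) are satisfied.

3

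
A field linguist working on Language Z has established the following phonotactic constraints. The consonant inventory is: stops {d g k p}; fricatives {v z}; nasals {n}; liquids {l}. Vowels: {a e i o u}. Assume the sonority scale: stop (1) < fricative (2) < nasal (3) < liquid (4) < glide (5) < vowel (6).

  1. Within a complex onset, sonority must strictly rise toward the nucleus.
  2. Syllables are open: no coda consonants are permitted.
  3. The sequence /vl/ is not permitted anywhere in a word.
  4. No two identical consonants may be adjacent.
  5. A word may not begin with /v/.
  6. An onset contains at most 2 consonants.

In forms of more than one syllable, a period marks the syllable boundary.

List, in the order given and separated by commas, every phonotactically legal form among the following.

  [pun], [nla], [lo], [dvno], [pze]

[pun] — violates constraint 2: syllable 1 coda /n/ has 1 consonant (> 0) → phonotactically illegal
[nla] — σ1 onset /nl/ (3→4 rises), coda /∅/ ok → phonotactically legal
[lo] — σ1 onset /l/, coda /∅/ ok → phonotactically legal
[dvno] — violates constraint 6: syllable 1 onset /dvn/ has 3 consonants (> 2) → phonotactically illegal
[pze] — σ1 onset /pz/ (1→2 rises), coda /∅/ ok → phonotactically legal

[nla], [lo], [pze]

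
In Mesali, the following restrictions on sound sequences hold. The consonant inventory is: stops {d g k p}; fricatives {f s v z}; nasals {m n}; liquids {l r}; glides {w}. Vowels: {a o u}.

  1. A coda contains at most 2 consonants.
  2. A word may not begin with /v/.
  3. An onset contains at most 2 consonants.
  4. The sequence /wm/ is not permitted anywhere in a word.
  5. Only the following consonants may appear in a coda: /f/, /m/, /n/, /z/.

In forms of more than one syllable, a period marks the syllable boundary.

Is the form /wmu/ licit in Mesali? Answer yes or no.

no

/wmu/ — violates constraint 4: contains banned sequence /wm/ → illicit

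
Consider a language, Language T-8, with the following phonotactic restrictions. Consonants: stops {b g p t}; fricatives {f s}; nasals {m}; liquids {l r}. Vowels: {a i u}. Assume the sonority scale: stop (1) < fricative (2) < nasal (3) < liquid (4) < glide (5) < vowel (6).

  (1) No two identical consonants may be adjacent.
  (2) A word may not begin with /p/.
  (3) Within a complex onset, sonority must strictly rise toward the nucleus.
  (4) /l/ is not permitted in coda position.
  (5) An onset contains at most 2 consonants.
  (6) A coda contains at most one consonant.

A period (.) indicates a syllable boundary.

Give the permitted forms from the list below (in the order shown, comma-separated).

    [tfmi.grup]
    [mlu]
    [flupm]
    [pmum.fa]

[tfmi.grup] — violates constraint 5: syllable 1 onset /tfm/ has 3 consonants (> 2) → not permitted
[mlu] — σ1 onset /ml/ (3→4 rises), coda /∅/ ok → permitted
[flupm] — violates constraint 6: syllable 1 coda /pm/ has 2 consonants (> 1) → not permitted
[pmum.fa] — violates constraint 2: word begins with /p/ → not permitted

[mlu]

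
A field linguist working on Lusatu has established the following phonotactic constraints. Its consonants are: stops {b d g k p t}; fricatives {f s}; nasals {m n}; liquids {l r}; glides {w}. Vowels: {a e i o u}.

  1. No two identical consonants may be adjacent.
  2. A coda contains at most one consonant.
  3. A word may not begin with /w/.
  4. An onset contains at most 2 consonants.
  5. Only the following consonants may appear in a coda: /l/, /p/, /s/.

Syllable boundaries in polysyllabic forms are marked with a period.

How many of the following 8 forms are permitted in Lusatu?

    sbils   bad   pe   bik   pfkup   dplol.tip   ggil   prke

1

sbils — violates constraint 2: syllable 1 coda /ls/ has 2 consonants (> 1) → not permitted
bad — violates constraint 5: syllable 1 coda contains /d/, which is not a licensed coda consonant → not permitted
pe — σ1 onset /p/, coda /∅/ ok → permitted
bik — violates constraint 5: syllable 1 coda contains /k/, which is not a licensed coda consonant → not permitted
pfkup — violates constraint 4: syllable 1 onset /pfk/ has 3 consonants (> 2) → not permitted
dplol.tip — violates constraint 4: syllable 1 onset /dpl/ has 3 consonants (> 2) → not permitted
ggil — violates constraint 1: adjacent identical consonants /gg/ → not permitted
prke — violates constraint 4: syllable 1 onset /prk/ has 3 consonants (> 2) → not permitted
Permitted: pe → 1.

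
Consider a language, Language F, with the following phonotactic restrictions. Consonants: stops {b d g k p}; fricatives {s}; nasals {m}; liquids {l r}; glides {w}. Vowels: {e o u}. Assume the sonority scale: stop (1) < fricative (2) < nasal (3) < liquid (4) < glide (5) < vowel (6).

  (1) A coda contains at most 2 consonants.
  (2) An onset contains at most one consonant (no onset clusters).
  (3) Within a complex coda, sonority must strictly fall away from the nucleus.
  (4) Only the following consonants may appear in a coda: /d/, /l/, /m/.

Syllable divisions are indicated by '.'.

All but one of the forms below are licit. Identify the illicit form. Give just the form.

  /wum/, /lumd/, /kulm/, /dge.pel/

/dge.pel/

/wum/ — σ1 onset /w/, coda /m/ ok → licit
/lumd/ — σ1 onset /l/, coda /md/ (3→1 falls) ok → licit
/kulm/ — σ1 onset /k/, coda /lm/ (4→3 falls) ok → licit
/dge.pel/ — violates constraint 2: syllable 1 onset /dg/ has 2 consonants (> 1) → illicit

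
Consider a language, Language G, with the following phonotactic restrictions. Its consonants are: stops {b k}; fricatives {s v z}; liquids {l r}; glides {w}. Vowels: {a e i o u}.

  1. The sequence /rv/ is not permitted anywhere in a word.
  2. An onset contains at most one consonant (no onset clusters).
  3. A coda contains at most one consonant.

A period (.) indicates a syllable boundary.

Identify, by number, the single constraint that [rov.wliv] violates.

[rov.wliv]: syllable 2 onset /wl/ has 2 consonants (> 1).
This is a violation of constraint 2: "An onset contains at most one consonant (no onset clusters)."
The remaining constraints (1, 3) are satisfied.

2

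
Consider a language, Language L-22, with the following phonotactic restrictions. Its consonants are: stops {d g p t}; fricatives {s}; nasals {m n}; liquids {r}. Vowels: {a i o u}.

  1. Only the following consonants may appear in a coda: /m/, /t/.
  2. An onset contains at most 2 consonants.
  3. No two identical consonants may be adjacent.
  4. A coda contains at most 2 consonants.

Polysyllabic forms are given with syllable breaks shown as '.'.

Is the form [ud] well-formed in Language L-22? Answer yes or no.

no

[ud] — violates constraint 1: syllable 1 coda contains /d/, which is not a licensed coda consonant → ill-formed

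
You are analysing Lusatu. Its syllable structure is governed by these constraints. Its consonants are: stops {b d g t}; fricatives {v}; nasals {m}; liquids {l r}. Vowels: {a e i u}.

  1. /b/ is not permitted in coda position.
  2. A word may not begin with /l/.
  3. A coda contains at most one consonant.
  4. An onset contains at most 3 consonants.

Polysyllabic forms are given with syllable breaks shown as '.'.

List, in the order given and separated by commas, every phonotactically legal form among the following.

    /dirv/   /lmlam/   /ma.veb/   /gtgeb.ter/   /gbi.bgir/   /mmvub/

/gbi.bgir/

/dirv/ — violates constraint 3: syllable 1 coda /rv/ has 2 consonants (> 1) → phonotactically illegal
/lmlam/ — violates constraint 2: word begins with /l/ → phonotactically illegal
/ma.veb/ — violates constraint 1: syllable 2 coda contains /b/ → phonotactically illegal
/gtgeb.ter/ — violates constraint 1: syllable 1 coda contains /b/ → phonotactically illegal
/gbi.bgir/ — σ1 onset /gb/ (2C), coda /∅/ ok; σ2 onset /bg/ (2C), coda /r/ ok → phonotactically legal
/mmvub/ — violates constraint 1: syllable 1 coda contains /b/ → phonotactically illegal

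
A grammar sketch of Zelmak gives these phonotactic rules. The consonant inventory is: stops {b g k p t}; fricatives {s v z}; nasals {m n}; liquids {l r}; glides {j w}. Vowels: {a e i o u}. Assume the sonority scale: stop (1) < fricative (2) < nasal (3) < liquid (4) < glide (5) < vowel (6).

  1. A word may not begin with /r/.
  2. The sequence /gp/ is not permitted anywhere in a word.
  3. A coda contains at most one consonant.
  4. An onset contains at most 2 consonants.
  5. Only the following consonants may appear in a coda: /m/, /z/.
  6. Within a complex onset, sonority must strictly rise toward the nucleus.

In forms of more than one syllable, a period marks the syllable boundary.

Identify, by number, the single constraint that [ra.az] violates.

[ra.az]: word begins with /r/.
This is a violation of constraint 1: "A word may not begin with /r/."
The remaining constraints (2, 3, 4, 5, 6) are satisfied.

1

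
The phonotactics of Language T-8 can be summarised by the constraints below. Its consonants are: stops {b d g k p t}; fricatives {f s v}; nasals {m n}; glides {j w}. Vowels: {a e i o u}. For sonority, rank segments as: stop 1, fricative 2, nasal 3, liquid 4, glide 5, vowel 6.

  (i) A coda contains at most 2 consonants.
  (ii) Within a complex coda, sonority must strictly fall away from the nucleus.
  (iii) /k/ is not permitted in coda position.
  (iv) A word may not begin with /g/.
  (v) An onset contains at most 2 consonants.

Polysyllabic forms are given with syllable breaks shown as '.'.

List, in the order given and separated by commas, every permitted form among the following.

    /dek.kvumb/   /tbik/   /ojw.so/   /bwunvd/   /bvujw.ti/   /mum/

/dek.kvumb/ — violates constraint (iii): syllable 1 coda contains /k/ → not permitted
/tbik/ — violates constraint (iii): syllable 1 coda contains /k/ → not permitted
/ojw.so/ — violates constraint (ii): syllable 1 coda /jw/: /j/ (glide, 5) → /w/ (glide, 5) does not fall → not permitted
/bwunvd/ — violates constraint (i): syllable 1 coda /nvd/ has 3 consonants (> 2) → not permitted
/bvujw.ti/ — violates constraint (ii): syllable 1 coda /jw/: /j/ (glide, 5) → /w/ (glide, 5) does not fall → not permitted
/mum/ — σ1 onset /m/, coda /m/ ok → permitted

/mum/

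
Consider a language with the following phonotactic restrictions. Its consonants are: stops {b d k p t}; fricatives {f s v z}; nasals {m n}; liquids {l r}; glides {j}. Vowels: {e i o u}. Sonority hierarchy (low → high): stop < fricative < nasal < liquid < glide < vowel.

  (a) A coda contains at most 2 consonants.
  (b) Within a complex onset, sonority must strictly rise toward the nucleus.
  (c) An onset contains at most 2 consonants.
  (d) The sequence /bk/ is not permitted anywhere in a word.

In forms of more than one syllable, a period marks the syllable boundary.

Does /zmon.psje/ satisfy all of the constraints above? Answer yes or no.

no

/zmon.psje/ — violates constraint (c): syllable 2 onset /psj/ has 3 consonants (> 2) → ill-formed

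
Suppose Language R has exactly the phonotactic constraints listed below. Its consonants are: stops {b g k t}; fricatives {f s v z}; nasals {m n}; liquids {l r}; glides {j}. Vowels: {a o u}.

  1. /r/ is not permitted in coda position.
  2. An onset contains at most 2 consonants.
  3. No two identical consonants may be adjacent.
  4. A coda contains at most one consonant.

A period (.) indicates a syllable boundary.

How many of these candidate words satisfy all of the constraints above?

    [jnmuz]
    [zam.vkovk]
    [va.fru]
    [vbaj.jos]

[jnmuz] — violates constraint 2: syllable 1 onset /jnm/ has 3 consonants (> 2) → ill-formed
[zam.vkovk] — violates constraint 4: syllable 2 coda /vk/ has 2 consonants (> 1) → ill-formed
[va.fru] — σ1 onset /v/, coda /∅/ ok; σ2 onset /fr/ (2C), coda /∅/ ok → well-formed
[vbaj.jos] — violates constraint 3: adjacent identical consonants /jj/ → ill-formed
Well-formed: [va.fru] → 1.

1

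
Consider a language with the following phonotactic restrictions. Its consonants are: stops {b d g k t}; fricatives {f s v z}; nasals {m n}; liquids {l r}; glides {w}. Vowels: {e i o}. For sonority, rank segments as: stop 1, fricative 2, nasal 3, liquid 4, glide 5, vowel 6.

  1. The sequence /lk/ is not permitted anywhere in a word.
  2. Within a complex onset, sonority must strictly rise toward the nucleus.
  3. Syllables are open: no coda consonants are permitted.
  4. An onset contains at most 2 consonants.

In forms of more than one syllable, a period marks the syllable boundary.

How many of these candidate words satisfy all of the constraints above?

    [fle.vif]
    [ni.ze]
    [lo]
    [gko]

[fle.vif] — violates constraint 3: syllable 2 coda /f/ has 1 consonant (> 0) → ill-formed
[ni.ze] — σ1 onset /n/, coda /∅/ ok; σ2 onset /z/, coda /∅/ ok → well-formed
[lo] — σ1 onset /l/, coda /∅/ ok → well-formed
[gko] — violates constraint 2: syllable 1 onset /gk/: /g/ (stop, 1) → /k/ (stop, 1) does not rise → ill-formed
Well-formed: [ni.ze], [lo] → 2.

2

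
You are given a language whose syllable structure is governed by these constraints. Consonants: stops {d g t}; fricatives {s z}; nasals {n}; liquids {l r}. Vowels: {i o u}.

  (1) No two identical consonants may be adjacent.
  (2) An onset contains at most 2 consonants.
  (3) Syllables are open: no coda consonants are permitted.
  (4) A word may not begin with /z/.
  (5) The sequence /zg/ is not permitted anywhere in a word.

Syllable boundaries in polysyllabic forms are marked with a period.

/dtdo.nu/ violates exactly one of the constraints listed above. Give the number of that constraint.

/dtdo.nu/: syllable 1 onset /dtd/ has 3 consonants (> 2).
This is a violation of constraint 2: "An onset contains at most 2 consonants."
The remaining constraints (1, 3, 4, 5) are satisfied.

2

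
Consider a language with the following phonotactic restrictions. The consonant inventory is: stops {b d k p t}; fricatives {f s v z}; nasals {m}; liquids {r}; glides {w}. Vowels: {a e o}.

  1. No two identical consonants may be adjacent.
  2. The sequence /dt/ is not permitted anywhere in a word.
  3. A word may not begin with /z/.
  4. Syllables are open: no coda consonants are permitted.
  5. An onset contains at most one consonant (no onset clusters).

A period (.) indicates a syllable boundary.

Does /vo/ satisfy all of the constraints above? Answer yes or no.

/vo/ — σ1 onset /v/, coda /∅/ ok → permitted

yes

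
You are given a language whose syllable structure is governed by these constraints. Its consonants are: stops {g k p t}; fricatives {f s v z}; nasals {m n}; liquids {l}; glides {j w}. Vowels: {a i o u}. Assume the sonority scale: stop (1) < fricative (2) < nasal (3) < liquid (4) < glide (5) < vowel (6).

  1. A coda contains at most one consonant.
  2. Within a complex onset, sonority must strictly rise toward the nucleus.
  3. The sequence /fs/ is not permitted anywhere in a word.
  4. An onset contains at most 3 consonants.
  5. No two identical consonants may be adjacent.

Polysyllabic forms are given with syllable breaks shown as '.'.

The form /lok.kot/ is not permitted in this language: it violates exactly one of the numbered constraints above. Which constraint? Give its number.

5

/lok.kot/: adjacent identical consonants /kk/.
This is a violation of constraint 5: "No two identical consonants may be adjacent."
The remaining constraints (1, 2, 3, 4) are satisfied.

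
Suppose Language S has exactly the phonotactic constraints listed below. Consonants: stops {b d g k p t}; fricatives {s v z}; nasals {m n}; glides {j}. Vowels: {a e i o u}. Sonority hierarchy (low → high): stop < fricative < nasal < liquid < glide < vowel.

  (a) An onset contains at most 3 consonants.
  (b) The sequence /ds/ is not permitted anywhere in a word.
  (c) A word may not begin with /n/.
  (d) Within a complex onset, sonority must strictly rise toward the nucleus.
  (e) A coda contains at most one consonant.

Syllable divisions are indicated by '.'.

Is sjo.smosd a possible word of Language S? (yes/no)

no

sjo.smosd — violates constraint (e): syllable 2 coda /sd/ has 2 consonants (> 1) → illicit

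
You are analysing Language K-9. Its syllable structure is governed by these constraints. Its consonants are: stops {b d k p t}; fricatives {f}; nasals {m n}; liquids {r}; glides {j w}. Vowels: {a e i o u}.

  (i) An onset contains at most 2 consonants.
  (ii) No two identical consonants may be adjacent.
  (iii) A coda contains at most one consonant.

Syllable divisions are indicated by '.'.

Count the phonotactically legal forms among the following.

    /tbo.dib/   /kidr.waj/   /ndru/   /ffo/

/tbo.dib/ — σ1 onset /tb/ (2C), coda /∅/ ok; σ2 onset /d/, coda /b/ ok → phonotactically legal
/kidr.waj/ — violates constraint (iii): syllable 1 coda /dr/ has 2 consonants (> 1) → phonotactically illegal
/ndru/ — violates constraint (i): syllable 1 onset /ndr/ has 3 consonants (> 2) → phonotactically illegal
/ffo/ — violates constraint (ii): adjacent identical consonants /ff/ → phonotactically illegal
Phonotactically legal: /tbo.dib/ → 1.

1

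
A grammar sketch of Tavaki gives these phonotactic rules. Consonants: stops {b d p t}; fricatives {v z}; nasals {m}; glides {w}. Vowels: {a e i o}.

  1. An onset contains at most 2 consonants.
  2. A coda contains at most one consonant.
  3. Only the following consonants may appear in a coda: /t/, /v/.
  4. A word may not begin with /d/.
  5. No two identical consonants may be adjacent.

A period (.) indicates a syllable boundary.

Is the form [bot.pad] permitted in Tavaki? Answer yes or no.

no

[bot.pad] — violates constraint 3: syllable 2 coda contains /d/, which is not a licensed coda consonant → not permitted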